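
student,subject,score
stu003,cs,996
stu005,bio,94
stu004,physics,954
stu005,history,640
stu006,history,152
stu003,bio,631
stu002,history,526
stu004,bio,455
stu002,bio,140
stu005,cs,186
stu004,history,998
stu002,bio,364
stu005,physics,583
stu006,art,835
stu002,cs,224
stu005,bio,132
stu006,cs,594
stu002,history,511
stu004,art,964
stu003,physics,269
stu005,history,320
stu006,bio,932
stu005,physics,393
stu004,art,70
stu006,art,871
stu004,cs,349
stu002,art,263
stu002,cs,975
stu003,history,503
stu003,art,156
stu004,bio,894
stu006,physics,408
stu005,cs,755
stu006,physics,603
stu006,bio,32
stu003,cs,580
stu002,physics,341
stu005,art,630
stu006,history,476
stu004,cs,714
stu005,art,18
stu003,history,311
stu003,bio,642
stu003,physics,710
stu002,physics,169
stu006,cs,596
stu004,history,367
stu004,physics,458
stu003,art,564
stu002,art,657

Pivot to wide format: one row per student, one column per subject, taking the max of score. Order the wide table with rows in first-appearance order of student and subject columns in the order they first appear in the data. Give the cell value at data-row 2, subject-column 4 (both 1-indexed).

With rows in first-appearance order of student, row 2 is student=stu005. subject columns in first-appearance order: cs, bio, physics, history, art; column 4 is history.
Long rows with student=stu005, subject=history: max(640, 320) = 640.

640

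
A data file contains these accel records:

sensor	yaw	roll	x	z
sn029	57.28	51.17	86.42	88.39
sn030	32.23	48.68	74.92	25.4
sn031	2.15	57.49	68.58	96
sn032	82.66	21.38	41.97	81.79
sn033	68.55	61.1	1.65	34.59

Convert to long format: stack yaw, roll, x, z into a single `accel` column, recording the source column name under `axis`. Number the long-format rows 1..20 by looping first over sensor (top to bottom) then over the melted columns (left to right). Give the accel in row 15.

41.97

20 rows total (5 × 4). Row 15: index ⌊(15-1)/4⌋ = 3 into sensor → sn032; (15-1) mod 4 = 2 into the melted columns → x.
So row 15 is (sn032, x, 41.97); accel = 41.97.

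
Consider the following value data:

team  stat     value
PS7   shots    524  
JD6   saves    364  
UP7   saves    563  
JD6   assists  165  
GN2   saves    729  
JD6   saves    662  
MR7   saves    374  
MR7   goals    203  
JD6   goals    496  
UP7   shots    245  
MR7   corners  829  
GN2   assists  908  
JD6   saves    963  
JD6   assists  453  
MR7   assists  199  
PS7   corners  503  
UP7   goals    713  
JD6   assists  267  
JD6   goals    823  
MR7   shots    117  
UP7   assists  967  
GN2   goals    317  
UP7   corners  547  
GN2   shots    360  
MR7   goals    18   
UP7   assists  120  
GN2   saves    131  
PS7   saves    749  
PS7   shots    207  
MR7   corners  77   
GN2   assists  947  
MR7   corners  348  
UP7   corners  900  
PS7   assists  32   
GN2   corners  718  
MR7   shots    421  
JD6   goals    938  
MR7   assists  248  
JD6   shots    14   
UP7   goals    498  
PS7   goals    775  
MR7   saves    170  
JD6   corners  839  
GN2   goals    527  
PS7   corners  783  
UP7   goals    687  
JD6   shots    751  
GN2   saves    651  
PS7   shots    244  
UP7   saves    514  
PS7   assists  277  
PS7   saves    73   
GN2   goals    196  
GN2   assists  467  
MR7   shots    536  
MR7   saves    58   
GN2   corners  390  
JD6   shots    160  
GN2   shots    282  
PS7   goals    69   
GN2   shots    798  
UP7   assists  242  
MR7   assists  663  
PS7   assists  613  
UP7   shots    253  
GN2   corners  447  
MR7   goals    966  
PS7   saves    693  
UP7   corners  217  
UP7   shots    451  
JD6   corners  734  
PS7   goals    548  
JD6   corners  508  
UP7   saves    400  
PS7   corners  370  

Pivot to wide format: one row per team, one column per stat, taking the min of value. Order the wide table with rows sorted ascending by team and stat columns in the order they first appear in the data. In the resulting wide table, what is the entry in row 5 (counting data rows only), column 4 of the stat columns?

498

With rows sorted ascending by team, row 5 is team=UP7. stat columns in first-appearance order: shots, saves, assists, goals, corners; column 4 is goals.
Long rows with team=UP7, stat=goals: min(713, 498, 687) = 498.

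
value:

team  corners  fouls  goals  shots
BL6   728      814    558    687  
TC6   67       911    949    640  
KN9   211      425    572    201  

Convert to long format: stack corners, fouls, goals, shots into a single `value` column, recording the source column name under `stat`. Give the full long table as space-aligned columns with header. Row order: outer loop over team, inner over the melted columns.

team  stat     value
BL6   corners  728  
BL6   fouls    814  
BL6   goals    558  
BL6   shots    687  
TC6   corners  67   
TC6   fouls    911  
TC6   goals    949  
TC6   shots    640  
KN9   corners  211  
KN9   fouls    425  
KN9   goals    572  
KN9   shots    201  

Each (team, column) pair becomes one row: 3 × 4 = 12 rows.
For example, (BL6, corners) → value=728.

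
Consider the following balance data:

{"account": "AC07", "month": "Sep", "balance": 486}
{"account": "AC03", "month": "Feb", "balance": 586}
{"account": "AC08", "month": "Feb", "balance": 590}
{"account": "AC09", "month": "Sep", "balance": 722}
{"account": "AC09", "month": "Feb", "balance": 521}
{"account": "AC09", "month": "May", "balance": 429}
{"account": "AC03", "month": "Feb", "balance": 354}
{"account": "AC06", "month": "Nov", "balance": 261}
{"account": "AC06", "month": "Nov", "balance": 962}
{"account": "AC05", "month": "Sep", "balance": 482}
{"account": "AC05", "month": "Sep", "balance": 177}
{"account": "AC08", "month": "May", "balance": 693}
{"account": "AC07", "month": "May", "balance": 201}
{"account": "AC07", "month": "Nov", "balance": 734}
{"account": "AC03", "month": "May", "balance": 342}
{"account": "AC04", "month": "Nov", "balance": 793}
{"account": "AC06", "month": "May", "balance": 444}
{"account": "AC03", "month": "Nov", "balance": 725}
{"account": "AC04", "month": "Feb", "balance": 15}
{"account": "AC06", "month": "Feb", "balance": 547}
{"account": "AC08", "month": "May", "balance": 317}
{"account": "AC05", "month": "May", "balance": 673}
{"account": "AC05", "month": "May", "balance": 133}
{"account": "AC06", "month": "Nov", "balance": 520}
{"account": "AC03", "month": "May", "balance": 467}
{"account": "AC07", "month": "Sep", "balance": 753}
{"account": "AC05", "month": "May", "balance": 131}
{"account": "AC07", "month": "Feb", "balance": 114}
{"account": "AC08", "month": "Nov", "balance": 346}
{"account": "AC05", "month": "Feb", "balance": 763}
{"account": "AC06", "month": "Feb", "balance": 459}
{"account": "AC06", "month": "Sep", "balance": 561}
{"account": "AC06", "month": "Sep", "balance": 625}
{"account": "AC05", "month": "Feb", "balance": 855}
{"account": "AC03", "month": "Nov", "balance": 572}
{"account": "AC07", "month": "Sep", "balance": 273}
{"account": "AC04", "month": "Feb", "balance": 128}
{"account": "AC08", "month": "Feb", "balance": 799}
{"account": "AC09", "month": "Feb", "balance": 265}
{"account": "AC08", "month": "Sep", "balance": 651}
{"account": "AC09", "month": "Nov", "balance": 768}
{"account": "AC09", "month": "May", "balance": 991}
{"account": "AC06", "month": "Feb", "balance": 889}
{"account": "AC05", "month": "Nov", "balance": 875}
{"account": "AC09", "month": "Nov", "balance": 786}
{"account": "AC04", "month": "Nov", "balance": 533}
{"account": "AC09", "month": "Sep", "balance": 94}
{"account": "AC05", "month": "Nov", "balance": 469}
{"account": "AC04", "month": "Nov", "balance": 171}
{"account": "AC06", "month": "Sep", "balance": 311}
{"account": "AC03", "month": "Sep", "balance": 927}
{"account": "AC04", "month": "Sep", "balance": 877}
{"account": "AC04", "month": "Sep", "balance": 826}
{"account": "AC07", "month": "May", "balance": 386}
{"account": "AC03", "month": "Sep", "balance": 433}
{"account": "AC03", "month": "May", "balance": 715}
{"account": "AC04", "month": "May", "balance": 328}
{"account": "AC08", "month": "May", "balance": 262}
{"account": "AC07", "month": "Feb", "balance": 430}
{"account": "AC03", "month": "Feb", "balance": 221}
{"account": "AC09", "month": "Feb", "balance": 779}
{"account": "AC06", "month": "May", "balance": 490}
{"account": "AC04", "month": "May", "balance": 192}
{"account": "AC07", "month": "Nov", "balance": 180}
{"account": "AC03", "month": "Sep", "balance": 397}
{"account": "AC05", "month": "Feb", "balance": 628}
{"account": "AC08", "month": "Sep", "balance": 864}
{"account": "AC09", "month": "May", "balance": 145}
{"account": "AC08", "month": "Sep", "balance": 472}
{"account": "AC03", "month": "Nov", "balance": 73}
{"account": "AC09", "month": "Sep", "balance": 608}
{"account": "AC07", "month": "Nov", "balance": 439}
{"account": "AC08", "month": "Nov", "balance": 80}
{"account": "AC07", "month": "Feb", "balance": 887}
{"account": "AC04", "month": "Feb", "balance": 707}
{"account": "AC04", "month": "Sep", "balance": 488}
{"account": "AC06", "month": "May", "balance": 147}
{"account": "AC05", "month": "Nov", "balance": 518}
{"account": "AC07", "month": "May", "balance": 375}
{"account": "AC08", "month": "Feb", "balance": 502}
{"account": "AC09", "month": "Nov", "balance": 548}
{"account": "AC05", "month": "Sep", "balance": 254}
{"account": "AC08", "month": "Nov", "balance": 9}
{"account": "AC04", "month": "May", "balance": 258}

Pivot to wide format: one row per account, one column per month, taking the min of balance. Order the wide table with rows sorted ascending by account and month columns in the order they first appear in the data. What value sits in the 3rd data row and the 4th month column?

With rows sorted ascending by account, row 3 is account=AC05. month columns in first-appearance order: Sep, Feb, May, Nov; column 4 is Nov.
Long rows with account=AC05, month=Nov: min(875, 469, 518) = 469.

469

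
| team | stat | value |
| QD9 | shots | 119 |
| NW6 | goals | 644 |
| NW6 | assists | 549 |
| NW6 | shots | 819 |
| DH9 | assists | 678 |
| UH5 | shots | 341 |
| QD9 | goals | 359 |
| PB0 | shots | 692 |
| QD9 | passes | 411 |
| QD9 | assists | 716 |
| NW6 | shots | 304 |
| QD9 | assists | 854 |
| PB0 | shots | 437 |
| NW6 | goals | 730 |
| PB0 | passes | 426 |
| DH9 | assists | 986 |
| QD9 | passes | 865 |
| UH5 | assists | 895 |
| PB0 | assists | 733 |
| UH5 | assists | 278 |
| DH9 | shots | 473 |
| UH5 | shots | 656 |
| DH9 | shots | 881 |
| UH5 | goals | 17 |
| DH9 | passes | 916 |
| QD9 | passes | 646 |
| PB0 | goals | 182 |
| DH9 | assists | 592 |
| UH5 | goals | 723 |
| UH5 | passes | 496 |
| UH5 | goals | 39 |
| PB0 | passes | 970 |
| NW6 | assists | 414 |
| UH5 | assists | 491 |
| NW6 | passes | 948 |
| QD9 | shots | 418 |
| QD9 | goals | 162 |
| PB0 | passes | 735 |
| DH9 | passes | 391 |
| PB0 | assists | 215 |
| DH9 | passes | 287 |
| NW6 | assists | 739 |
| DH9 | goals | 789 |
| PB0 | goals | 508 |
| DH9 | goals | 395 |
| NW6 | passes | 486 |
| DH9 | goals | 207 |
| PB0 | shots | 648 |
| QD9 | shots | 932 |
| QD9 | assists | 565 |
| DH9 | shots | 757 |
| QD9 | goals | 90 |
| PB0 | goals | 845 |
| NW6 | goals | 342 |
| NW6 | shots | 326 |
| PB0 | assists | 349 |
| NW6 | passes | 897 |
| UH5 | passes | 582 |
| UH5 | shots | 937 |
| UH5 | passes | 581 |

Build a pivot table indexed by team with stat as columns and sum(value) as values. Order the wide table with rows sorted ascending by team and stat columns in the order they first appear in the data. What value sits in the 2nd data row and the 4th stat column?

With rows sorted ascending by team, row 2 is team=NW6. stat columns in first-appearance order: shots, goals, assists, passes; column 4 is passes.
Long rows with team=NW6, stat=passes: 948 + 486 + 897 = 2331.

2331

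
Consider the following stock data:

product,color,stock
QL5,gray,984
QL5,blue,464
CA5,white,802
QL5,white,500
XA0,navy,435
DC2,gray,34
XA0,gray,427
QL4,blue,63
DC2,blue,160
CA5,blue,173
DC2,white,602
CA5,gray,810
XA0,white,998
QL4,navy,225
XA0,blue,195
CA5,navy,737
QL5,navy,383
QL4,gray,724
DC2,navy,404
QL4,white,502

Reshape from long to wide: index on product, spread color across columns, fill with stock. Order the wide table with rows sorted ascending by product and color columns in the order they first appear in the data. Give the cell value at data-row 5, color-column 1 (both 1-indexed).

With rows sorted ascending by product, row 5 is product=XA0. color columns in first-appearance order: gray, blue, white, navy; column 1 is gray.
Long rows with product=XA0, color=gray: stock = 427.

427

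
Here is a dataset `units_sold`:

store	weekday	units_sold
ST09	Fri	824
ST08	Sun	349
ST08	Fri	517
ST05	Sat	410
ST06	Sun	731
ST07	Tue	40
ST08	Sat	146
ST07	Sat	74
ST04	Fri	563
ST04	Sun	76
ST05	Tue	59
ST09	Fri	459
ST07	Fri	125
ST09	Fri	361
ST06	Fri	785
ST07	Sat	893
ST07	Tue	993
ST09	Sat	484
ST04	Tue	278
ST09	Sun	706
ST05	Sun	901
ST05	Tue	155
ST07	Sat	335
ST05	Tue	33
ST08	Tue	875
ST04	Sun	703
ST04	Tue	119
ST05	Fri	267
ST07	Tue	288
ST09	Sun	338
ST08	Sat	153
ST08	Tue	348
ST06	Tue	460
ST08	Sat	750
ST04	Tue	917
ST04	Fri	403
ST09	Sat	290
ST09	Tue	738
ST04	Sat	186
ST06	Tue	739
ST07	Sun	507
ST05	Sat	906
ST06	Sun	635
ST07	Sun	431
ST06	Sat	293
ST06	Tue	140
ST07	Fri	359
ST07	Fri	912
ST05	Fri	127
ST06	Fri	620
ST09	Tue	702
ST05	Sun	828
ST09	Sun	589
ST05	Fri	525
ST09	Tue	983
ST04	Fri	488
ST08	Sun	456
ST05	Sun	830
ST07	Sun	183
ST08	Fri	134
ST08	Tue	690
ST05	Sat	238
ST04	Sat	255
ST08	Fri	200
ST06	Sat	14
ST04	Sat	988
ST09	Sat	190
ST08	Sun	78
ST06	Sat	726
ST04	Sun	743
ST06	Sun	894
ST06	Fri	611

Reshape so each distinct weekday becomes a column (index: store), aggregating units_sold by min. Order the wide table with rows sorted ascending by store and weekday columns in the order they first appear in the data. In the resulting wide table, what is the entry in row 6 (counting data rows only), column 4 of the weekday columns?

With rows sorted ascending by store, row 6 is store=ST09. weekday columns in first-appearance order: Fri, Sun, Sat, Tue; column 4 is Tue.
Long rows with store=ST09, weekday=Tue: min(738, 702, 983) = 702.

702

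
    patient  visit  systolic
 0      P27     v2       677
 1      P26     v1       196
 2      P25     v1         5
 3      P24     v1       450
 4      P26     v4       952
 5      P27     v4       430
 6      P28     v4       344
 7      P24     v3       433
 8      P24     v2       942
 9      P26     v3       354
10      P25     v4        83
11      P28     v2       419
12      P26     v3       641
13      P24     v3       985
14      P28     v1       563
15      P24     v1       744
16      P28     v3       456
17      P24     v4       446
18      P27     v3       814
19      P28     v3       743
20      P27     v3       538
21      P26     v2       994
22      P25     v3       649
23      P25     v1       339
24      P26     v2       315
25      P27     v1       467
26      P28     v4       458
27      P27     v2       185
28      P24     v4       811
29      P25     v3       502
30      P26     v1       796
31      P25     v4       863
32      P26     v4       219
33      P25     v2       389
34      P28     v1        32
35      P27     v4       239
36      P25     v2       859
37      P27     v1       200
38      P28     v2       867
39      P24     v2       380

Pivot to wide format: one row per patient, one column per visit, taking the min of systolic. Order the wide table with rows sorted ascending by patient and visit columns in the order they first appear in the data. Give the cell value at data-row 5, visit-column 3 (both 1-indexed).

344

With rows sorted ascending by patient, row 5 is patient=P28. visit columns in first-appearance order: v2, v1, v4, v3; column 3 is v4.
Long rows with patient=P28, visit=v4: min(344, 458) = 344.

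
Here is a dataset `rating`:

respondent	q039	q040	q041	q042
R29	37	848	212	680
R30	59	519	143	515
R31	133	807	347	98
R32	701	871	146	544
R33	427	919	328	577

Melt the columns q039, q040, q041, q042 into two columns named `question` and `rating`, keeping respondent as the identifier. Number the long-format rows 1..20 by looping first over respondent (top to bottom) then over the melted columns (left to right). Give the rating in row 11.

347

20 rows total (5 × 4). Row 11: index ⌊(11-1)/4⌋ = 2 into respondent → R31; (11-1) mod 4 = 2 into the melted columns → q041.
So row 11 is (R31, q041, 347); rating = 347.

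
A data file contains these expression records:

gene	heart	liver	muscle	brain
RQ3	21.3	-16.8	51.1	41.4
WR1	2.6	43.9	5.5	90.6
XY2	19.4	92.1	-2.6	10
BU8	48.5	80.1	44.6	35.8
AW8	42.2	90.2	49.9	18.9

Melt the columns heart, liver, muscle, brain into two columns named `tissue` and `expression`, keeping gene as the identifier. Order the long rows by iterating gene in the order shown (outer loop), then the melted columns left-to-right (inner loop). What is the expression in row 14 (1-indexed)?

80.1

20 rows total (5 × 4). Row 14: index ⌊(14-1)/4⌋ = 3 into gene → BU8; (14-1) mod 4 = 1 into the melted columns → liver.
So row 14 is (BU8, liver, 80.1); expression = 80.1.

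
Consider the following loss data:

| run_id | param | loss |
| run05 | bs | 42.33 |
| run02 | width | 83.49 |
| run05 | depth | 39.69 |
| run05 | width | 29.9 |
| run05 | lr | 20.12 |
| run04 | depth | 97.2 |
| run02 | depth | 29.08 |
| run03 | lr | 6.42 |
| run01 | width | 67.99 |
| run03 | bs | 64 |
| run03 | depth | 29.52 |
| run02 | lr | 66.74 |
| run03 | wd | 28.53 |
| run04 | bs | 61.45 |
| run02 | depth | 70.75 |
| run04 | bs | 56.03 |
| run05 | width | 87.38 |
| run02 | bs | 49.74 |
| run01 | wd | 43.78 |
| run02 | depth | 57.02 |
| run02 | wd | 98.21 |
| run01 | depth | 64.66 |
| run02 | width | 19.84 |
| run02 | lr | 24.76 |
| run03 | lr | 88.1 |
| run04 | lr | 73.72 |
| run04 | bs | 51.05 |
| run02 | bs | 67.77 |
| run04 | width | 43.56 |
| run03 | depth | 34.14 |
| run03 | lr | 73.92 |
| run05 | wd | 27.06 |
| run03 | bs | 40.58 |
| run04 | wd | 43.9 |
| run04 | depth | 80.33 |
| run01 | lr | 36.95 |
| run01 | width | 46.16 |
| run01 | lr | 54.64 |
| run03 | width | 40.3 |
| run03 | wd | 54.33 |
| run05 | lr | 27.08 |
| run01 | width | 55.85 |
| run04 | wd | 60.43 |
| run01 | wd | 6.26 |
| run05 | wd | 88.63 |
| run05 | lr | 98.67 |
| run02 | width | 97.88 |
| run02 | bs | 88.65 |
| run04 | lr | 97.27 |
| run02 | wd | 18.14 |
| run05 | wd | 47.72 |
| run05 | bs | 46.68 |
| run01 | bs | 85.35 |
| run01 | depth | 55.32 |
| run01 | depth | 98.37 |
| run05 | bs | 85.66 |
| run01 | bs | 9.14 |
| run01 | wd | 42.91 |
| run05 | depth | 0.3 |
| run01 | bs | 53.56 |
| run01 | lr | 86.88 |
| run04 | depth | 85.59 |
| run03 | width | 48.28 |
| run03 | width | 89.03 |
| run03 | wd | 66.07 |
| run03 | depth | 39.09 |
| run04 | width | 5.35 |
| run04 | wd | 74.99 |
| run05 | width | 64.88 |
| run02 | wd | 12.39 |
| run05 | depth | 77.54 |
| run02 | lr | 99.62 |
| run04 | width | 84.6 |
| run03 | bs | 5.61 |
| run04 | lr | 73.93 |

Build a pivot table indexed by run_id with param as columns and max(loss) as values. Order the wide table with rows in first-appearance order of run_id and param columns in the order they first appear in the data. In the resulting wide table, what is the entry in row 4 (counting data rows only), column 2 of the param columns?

89.03

With rows in first-appearance order of run_id, row 4 is run_id=run03. param columns in first-appearance order: bs, width, depth, lr, wd; column 2 is width.
Long rows with run_id=run03, param=width: max(40.3, 48.28, 89.03) = 89.03.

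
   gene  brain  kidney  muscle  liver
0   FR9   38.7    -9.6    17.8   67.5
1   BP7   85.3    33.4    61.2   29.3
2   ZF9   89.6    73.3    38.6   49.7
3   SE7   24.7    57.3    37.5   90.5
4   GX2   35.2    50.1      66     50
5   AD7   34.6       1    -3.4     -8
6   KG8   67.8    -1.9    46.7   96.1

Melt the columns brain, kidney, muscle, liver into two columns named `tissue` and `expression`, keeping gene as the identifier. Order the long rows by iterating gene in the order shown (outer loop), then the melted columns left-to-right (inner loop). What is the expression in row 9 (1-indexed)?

28 rows total (7 × 4). Row 9: index ⌊(9-1)/4⌋ = 2 into gene → ZF9; (9-1) mod 4 = 0 into the melted columns → brain.
So row 9 is (ZF9, brain, 89.6); expression = 89.6.

89.6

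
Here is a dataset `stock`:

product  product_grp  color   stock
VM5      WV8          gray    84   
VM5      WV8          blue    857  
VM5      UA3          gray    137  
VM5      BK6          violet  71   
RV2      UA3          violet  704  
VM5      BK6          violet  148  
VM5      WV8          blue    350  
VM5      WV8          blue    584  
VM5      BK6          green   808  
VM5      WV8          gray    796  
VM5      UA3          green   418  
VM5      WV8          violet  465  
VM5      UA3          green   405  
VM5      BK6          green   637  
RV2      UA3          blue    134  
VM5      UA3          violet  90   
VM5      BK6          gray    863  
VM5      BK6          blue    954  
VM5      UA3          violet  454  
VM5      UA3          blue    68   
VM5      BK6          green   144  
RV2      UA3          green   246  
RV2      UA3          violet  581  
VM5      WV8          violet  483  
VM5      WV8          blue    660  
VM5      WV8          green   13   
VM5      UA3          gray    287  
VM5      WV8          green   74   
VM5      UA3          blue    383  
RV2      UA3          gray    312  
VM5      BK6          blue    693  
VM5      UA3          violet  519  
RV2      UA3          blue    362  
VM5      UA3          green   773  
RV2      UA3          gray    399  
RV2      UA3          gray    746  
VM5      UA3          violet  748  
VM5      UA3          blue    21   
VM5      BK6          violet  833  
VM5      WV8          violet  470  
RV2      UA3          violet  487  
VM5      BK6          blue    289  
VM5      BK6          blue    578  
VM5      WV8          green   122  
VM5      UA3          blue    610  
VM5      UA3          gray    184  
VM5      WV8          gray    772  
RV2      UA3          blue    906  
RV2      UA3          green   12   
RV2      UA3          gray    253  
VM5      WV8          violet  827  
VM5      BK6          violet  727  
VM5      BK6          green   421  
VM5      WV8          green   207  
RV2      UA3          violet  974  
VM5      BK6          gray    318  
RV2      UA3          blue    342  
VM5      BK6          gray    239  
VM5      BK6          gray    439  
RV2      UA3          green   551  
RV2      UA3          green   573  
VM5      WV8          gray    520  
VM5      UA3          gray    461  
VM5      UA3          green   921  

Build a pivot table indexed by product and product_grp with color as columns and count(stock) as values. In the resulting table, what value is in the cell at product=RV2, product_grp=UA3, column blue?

Rows with product=RV2, product_grp=UA3 and color=blue: stock values are 134, 362, 906, 342.
4 rows match — count = 4.

4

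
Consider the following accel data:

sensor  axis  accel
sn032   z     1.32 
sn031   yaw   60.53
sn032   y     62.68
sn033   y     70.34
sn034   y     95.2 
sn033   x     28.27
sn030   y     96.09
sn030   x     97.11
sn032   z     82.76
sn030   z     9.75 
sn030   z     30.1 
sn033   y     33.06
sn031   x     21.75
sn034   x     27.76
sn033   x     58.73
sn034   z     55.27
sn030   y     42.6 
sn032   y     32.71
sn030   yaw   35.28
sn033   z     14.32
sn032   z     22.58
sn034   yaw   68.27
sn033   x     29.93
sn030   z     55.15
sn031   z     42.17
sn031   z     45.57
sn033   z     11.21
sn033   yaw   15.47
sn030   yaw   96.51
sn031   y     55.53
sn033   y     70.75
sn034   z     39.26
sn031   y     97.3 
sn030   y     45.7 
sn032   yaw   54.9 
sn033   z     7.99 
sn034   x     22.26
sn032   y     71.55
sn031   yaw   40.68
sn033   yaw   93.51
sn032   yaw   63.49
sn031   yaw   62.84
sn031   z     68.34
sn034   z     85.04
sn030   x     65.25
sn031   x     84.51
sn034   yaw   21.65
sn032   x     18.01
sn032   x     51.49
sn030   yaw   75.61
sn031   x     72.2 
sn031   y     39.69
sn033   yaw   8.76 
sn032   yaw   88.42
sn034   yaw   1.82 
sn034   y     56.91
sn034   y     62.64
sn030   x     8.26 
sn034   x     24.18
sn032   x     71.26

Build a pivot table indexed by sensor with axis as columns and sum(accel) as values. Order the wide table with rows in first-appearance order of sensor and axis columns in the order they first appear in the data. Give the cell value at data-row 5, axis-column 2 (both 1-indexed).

With rows in first-appearance order of sensor, row 5 is sensor=sn030. axis columns in first-appearance order: z, yaw, y, x; column 2 is yaw.
Long rows with sensor=sn030, axis=yaw: 35.28 + 96.51 + 75.61 = 207.40.

207.40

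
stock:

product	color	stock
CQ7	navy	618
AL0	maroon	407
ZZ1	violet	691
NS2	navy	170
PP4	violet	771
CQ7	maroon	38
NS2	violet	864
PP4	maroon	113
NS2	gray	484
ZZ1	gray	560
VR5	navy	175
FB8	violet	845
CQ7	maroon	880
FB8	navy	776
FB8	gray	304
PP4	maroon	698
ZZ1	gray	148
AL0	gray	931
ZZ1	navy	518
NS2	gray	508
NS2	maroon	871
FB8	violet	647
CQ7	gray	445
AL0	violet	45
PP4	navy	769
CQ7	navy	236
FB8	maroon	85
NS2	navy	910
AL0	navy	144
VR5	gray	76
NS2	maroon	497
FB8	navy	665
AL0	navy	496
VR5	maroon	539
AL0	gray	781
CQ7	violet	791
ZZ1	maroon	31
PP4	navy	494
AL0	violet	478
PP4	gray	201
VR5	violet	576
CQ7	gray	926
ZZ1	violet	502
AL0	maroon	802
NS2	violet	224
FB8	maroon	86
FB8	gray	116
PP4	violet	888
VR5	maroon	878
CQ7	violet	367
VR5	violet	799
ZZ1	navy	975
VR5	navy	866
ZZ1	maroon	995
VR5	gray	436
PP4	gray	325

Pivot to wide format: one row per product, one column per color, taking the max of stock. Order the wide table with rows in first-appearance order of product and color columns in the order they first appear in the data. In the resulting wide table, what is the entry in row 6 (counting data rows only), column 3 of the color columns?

799

With rows in first-appearance order of product, row 6 is product=VR5. color columns in first-appearance order: navy, maroon, violet, gray; column 3 is violet.
Long rows with product=VR5, color=violet: max(576, 799) = 799.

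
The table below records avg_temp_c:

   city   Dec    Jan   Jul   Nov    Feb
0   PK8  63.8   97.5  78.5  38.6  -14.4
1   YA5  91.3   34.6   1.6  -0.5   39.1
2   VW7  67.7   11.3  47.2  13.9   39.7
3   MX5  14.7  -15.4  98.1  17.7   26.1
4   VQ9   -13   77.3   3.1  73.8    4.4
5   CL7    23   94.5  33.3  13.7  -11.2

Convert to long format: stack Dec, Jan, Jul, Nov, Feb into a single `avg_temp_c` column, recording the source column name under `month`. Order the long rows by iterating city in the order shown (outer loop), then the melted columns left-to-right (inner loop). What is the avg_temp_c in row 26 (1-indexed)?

30 rows total (6 × 5). Row 26: index ⌊(26-1)/5⌋ = 5 into city → CL7; (26-1) mod 5 = 0 into the melted columns → Dec.
So row 26 is (CL7, Dec, 23); avg_temp_c = 23.

23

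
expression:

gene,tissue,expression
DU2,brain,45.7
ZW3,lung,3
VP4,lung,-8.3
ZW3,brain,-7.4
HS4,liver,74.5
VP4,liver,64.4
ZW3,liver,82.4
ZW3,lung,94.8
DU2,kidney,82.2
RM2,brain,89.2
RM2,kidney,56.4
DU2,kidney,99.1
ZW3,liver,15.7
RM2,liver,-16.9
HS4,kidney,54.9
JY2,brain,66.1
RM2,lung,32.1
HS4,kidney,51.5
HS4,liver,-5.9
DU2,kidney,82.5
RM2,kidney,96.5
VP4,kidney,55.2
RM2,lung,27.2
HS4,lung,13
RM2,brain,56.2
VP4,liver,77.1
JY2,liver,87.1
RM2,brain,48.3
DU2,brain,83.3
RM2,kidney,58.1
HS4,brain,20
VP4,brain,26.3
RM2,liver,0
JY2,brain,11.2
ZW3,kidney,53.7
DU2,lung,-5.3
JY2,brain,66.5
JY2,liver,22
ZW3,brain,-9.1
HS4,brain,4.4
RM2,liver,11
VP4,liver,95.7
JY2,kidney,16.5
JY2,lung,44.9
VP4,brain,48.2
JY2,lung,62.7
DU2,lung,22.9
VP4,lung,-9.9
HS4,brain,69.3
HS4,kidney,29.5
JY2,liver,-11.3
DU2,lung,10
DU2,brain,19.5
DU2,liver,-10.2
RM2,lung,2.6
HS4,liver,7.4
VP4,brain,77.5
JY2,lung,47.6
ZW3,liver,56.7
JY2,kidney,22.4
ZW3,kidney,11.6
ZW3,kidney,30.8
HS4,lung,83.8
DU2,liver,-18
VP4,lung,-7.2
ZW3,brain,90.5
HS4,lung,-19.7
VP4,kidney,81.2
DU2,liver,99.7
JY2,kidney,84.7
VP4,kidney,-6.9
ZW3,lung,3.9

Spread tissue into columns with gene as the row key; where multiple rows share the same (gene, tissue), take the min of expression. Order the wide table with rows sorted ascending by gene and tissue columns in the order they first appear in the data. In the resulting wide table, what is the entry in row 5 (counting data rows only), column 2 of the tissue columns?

-9.9

With rows sorted ascending by gene, row 5 is gene=VP4. tissue columns in first-appearance order: brain, lung, liver, kidney; column 2 is lung.
Long rows with gene=VP4, tissue=lung: min(-8.3, -9.9, -7.2) = -9.9.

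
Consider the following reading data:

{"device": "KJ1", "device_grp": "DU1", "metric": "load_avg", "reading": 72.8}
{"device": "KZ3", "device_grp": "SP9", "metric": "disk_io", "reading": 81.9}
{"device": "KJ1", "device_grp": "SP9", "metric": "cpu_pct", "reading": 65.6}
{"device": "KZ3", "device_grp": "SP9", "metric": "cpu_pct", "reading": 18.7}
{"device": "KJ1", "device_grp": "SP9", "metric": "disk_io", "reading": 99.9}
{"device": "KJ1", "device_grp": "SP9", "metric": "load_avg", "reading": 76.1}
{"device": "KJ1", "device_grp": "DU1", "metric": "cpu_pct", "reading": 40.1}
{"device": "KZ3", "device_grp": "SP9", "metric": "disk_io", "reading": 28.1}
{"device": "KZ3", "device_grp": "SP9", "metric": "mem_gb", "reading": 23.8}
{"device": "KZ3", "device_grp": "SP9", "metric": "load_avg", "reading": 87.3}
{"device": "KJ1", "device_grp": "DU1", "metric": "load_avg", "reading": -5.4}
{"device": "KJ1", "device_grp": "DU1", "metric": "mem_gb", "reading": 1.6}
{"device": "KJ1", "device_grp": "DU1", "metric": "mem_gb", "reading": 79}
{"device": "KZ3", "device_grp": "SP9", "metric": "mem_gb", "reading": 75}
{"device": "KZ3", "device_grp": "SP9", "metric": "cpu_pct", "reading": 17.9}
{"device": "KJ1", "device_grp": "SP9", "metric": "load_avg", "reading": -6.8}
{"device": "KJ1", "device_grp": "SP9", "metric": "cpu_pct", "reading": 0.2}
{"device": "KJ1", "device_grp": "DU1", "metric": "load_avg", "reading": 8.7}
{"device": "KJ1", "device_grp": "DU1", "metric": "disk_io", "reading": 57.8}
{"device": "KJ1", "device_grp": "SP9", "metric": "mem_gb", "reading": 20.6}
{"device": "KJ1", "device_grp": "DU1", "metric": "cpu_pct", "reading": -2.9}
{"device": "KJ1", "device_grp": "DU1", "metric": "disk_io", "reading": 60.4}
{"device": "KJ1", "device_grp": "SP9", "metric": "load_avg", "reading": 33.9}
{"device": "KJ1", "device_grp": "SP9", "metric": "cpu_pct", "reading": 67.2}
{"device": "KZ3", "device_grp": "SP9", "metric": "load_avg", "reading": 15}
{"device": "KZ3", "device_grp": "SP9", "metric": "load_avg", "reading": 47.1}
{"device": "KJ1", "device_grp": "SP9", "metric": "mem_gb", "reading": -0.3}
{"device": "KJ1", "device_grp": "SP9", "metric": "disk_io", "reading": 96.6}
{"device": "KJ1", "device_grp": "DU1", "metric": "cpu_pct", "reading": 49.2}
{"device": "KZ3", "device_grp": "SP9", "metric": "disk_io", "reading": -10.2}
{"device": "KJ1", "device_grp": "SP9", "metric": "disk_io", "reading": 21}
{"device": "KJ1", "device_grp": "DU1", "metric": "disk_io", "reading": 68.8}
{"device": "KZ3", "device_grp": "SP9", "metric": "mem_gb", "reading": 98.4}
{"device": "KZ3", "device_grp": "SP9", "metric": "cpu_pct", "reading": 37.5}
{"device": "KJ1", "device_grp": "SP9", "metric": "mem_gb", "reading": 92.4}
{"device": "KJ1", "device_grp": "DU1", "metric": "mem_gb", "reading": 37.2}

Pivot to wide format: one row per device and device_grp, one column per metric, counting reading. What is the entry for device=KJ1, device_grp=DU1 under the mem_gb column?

Rows with device=KJ1, device_grp=DU1 and metric=mem_gb: reading values are 1.6, 79, 37.2.
3 rows match — count = 3.

3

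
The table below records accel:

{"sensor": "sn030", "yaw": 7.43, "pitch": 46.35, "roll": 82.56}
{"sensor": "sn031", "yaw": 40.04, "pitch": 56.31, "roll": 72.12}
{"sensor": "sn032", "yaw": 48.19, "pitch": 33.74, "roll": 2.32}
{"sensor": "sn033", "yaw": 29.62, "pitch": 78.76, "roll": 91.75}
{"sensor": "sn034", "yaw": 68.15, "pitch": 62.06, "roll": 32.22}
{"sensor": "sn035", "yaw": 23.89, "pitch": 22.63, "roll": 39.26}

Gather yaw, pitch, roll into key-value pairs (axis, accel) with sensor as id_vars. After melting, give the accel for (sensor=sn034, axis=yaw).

Unpivoting turns each (sensor, wide-column) pair into one long row.
The wide cell at row sn034, column yaw holds 68.15, so the long row (sn034, yaw) has accel=68.15.

68.15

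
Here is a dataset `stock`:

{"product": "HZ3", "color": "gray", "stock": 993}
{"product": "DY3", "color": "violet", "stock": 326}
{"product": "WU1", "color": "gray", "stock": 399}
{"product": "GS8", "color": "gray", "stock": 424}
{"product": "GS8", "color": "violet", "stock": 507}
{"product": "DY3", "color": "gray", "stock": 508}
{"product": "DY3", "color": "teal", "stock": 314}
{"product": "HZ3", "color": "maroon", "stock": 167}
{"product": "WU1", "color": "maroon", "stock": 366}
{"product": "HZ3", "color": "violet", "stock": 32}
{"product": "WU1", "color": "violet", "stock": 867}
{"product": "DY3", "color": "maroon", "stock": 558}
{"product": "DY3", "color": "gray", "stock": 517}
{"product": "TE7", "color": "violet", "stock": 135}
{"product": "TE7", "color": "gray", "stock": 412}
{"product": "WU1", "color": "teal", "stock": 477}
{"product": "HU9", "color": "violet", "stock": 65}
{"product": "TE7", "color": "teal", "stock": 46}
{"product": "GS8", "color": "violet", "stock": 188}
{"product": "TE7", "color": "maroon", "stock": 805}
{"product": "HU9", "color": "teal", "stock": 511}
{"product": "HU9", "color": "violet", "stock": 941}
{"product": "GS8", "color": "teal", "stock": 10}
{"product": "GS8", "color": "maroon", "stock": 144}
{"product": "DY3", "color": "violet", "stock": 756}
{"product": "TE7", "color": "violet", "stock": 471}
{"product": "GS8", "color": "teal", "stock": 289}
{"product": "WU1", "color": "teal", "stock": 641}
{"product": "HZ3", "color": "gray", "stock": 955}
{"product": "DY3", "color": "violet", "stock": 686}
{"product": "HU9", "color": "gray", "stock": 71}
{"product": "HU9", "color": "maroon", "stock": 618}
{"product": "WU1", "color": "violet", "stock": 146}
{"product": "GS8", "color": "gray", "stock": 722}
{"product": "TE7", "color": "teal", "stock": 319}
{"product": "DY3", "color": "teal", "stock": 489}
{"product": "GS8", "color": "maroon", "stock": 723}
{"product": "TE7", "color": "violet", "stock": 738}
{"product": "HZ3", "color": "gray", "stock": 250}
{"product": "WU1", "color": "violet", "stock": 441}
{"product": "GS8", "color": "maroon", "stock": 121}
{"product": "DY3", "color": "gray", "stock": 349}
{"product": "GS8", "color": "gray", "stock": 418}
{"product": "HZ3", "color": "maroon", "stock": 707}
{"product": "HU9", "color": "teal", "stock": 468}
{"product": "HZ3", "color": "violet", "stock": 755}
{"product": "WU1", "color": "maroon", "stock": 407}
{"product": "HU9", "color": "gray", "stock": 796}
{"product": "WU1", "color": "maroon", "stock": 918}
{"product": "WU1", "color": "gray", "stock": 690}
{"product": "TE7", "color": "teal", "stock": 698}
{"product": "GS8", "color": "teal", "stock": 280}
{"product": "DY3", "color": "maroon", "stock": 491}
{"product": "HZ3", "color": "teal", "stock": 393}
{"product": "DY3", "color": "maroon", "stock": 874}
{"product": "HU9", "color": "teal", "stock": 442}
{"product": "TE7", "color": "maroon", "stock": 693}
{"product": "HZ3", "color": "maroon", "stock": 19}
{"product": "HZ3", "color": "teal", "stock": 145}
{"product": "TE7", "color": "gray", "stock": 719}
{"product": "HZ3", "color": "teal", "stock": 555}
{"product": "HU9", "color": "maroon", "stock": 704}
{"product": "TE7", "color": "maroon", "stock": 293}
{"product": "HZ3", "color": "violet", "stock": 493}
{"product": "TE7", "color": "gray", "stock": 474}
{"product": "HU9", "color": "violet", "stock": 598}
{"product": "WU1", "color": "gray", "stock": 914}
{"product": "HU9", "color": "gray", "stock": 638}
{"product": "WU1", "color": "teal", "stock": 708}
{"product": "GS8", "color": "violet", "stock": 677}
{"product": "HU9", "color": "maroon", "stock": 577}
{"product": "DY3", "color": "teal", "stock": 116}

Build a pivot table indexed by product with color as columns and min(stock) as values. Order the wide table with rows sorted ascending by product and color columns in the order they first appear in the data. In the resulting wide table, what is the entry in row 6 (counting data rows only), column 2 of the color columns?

146

With rows sorted ascending by product, row 6 is product=WU1. color columns in first-appearance order: gray, violet, teal, maroon; column 2 is violet.
Long rows with product=WU1, color=violet: min(867, 146, 441) = 146.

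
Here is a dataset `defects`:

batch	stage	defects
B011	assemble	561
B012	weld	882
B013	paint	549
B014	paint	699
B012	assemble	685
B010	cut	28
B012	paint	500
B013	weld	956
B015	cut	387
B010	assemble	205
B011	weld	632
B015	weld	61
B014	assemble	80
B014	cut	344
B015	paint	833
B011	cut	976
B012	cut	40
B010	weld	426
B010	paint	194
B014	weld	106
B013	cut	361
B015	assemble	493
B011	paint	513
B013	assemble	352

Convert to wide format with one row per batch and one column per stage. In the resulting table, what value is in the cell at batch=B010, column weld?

426

Wide layout: rows indexed by batch, columns are the 4 distinct stage values (assemble, weld, paint, cut).
Cell (batch=B010, stage=weld) draws from the long row where batch=B010 and stage=weld, which has defects=426.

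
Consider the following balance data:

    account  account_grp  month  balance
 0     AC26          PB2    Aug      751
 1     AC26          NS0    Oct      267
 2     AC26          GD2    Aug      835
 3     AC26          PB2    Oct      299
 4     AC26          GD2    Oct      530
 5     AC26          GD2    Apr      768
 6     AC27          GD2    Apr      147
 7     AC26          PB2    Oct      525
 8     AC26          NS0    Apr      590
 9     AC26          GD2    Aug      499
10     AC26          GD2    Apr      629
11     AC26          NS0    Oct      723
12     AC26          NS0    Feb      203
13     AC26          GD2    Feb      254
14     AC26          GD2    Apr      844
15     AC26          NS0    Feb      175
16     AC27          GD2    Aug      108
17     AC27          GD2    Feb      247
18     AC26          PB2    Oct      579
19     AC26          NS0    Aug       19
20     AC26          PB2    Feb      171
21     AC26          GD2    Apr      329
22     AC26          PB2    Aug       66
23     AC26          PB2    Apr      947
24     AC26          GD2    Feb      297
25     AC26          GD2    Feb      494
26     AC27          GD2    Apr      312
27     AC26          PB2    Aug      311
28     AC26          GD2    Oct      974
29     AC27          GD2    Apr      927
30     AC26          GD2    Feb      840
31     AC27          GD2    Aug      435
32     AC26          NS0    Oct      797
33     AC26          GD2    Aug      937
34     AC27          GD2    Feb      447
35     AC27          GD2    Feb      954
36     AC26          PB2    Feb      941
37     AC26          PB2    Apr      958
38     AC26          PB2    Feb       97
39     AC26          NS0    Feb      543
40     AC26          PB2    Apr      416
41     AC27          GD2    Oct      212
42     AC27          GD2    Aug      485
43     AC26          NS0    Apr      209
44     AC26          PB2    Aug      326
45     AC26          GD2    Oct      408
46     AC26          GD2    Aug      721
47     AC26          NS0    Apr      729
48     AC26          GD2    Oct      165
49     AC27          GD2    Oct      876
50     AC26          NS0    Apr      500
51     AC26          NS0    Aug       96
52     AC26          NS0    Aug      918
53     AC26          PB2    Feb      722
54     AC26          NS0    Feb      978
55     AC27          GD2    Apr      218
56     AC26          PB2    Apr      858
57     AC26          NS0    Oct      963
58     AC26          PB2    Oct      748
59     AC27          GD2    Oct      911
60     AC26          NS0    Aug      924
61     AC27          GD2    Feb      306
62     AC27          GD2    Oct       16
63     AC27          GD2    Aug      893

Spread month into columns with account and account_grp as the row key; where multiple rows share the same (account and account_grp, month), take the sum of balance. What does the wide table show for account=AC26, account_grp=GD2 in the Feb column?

Rows with account=AC26, account_grp=GD2 and month=Feb: balance values are 254, 297, 494, 840.
254 + 297 + 494 + 840 = 1885.

1885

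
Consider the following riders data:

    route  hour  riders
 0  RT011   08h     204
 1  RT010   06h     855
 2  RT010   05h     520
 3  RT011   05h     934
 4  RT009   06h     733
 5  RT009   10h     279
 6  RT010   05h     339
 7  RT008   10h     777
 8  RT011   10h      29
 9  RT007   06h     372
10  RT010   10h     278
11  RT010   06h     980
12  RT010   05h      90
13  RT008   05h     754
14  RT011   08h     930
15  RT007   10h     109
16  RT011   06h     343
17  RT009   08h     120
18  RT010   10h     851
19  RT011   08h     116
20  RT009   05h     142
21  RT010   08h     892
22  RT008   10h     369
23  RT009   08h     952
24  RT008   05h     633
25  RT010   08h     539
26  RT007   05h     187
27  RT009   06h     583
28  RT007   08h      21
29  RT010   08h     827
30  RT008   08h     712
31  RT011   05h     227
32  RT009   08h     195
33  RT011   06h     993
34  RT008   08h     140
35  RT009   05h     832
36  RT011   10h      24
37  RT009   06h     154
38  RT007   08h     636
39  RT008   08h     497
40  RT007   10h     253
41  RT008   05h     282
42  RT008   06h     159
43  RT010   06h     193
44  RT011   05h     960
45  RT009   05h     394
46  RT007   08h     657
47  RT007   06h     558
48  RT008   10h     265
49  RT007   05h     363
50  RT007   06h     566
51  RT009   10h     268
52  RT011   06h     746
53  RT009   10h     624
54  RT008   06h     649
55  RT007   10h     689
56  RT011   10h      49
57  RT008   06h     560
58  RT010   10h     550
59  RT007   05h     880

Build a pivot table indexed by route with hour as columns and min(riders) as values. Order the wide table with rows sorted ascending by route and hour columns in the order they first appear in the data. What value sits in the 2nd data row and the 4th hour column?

With rows sorted ascending by route, row 2 is route=RT008. hour columns in first-appearance order: 08h, 06h, 05h, 10h; column 4 is 10h.
Long rows with route=RT008, hour=10h: min(777, 369, 265) = 265.

265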